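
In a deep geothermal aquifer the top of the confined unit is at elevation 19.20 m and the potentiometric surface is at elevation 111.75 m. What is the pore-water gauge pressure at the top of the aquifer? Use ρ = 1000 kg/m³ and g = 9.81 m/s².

P ≈ 908 kPa

Pressure head at the aquifer top: ψ = h − z = 111.75 − 19.20 = 92.55 m.
P = ρgψ = 1000 × 9.81 × 92.55 = 907916 Pa ≈ 908 kPa.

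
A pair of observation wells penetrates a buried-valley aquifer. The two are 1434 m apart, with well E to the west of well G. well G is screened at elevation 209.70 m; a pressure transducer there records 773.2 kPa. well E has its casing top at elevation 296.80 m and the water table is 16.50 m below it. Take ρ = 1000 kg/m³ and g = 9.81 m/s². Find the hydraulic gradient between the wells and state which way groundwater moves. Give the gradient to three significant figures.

Pressure head at well G: ψ = P/(ρg) = 773.2×1000 / (1000 × 9.81) = 78.82 m.
Total head at well G: h = z + ψ = 209.70 + 78.82 = 288.52 m.
Total head at well E: h = 296.80 − 16.50 = 280.30 m.
Head difference: h(well G) − h(well E) = 288.52 − 280.30 = 8.22 m.
Hydraulic gradient: i = |Δh| / L = 8.22 / 1434 = 0.00573.
Flow is from higher to lower head: from well G toward well E, i.e. toward the west.

i ≈ 0.00573; groundwater flows toward the west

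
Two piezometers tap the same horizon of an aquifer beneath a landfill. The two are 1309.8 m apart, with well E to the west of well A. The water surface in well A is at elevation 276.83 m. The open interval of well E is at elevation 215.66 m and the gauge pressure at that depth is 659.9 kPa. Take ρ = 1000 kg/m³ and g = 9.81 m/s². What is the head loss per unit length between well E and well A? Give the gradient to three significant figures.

Total head at well A: h = 276.83 m (water level in the piezometer is the total head).
Pressure head at well E: ψ = P/(ρg) = 659.9×1000 / (1000 × 9.81) = 67.27 m.
Total head at well E: h = z + ψ = 215.66 + 67.27 = 282.93 m.
Head difference: h(well A) − h(well E) = 276.83 − 282.93 = -6.10 m.
Hydraulic gradient: i = |Δh| / L = 6.10 / 1309.8 = 0.00466.

i ≈ 0.00466 m/m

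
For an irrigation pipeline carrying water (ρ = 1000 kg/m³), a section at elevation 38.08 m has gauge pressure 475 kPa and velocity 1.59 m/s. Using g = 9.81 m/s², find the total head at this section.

Pressure head ψ = P/(ρg) = 475×1000 / (1000 × 9.81) = 48.42 m.
Velocity head = v²/(2g) = 1.59² / (2 × 9.81) = 0.129 m.
h = z + ψ + v²/(2g) = 38.08 + 48.42 + 0.129 = 86.63 m.

h ≈ 86.63 m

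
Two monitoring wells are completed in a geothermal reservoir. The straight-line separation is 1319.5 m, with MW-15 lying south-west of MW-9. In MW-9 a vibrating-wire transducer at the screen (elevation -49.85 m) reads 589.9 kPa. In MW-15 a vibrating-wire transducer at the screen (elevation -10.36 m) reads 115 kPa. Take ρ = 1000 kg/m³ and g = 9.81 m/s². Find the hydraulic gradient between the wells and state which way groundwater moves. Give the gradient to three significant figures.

Pressure head at MW-9: ψ = P/(ρg) = 589.9×1000 / (1000 × 9.81) = 60.13 m.
Total head at MW-9: h = z + ψ = -49.85 + 60.13 = 10.28 m.
Pressure head at MW-15: ψ = P/(ρg) = 115×1000 / (1000 × 9.81) = 11.72 m.
Total head at MW-15: h = z + ψ = -10.36 + 11.72 = 1.36 m.
Head difference: h(MW-9) − h(MW-15) = 10.28 − 1.36 = 8.92 m.
Hydraulic gradient: i = |Δh| / L = 8.92 / 1319.5 = 0.00676.
Flow is from higher to lower head: from MW-9 toward MW-15, i.e. toward the south-west.

i ≈ 0.00676; groundwater flows toward the south-west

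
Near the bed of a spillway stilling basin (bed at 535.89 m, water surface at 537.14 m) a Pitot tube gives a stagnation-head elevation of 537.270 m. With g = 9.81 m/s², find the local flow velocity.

Near the bed, under hydrostatic conditions, the piezometric head (z + ψ) equals the free-surface elevation, 537.14 m.
Velocity head = total − piezometric = 537.270 − 537.14 = 0.130 m.
v = √(2g·h_v) = √(2 × 9.81 × 0.130) = 1.60 m/s.

v ≈ 1.60 m/s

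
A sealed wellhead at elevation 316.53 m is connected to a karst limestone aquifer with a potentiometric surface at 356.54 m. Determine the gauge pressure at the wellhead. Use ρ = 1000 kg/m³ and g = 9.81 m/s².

P ≈ 392 kPa

Head above the cap: Δh = 356.54 − 316.53 = 40.01 m.
P = ρgΔh = 1000 × 9.81 × 40.01 = 392498 Pa ≈ 392 kPa.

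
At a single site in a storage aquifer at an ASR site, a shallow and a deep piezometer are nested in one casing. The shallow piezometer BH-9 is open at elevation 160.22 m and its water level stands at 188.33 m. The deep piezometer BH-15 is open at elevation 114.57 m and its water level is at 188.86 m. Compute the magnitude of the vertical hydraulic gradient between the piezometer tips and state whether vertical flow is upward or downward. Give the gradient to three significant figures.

Total head at BH-9: h = 188.33 m (water level in the standpipe).
Total head at BH-15: h = 188.86 m.
Δh = h(BH-9) − h(BH-15) = 188.33 − 188.86 = -0.53 m.
Vertical separation Δz = 160.22 − 114.57 = 45.65 m.
|i_v| = |Δh| / Δz = 0.53 / 45.65 = 0.0116.
Head is higher in the deep piezometer, so vertical flow is upward (discharge condition).

|i_v| ≈ 0.0116; vertical flow is upward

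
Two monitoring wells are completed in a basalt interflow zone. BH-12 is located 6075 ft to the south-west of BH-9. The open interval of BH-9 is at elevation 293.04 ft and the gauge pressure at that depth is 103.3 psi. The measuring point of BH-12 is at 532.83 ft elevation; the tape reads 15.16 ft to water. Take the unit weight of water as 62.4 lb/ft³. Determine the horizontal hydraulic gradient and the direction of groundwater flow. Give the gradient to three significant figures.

i ≈ 0.00226; groundwater flows toward the south-west

Pressure head at BH-9: ψ = 144·P/γ = 144 × 103.3 / 62.4 = 238.38 ft.
Total head at BH-9: h = z + ψ = 293.04 + 238.38 = 531.42 ft.
Total head at BH-12: h = 532.83 − 15.16 = 517.67 ft.
Head difference: h(BH-9) − h(BH-12) = 531.42 − 517.67 = 13.75 ft.
Hydraulic gradient: i = |Δh| / L = 13.75 / 6075 = 0.00226.
Flow is from higher to lower head: from BH-9 toward BH-12, i.e. toward the south-west.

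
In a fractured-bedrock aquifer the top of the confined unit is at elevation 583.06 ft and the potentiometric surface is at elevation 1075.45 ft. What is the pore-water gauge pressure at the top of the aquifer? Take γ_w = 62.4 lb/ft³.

Pressure head at the aquifer top: ψ = h − z = 1075.45 − 583.06 = 492.39 ft.
P = γψ/144 = 62.4 × 492.39 / 144 = 213 psi.

P ≈ 213 psi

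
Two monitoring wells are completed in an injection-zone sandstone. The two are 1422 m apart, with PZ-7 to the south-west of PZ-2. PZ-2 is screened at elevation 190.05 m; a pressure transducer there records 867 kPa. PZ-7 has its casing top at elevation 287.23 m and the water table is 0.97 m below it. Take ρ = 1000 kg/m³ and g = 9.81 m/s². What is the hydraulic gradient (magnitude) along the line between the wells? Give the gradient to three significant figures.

i ≈ 0.00551

Pressure head at PZ-2: ψ = P/(ρg) = 867×1000 / (1000 × 9.81) = 88.38 m.
Total head at PZ-2: h = z + ψ = 190.05 + 88.38 = 278.43 m.
Total head at PZ-7: h = 287.23 − 0.97 = 286.26 m.
Head difference: h(PZ-2) − h(PZ-7) = 278.43 − 286.26 = -7.83 m.
Hydraulic gradient: i = |Δh| / L = 7.83 / 1422 = 0.00551.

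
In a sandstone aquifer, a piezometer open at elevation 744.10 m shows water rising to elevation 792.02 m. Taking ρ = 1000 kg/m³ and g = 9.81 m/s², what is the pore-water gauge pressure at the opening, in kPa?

Pressure head ψ = h − z = 792.02 − 744.10 = 47.92 m.
P = ρgψ = 1000 × 9.81 × 47.92 = 470095 Pa ≈ 470 kPa.

P ≈ 470 kPa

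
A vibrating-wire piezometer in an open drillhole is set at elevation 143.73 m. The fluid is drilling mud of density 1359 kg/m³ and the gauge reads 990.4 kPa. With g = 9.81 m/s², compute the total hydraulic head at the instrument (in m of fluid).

h ≈ 218.02 m

ψ = P/(ρg) = 990.4×1000 / (1359 × 9.81) = 74.29 m.
h = z + ψ = 143.73 + 74.29 = 218.02 m.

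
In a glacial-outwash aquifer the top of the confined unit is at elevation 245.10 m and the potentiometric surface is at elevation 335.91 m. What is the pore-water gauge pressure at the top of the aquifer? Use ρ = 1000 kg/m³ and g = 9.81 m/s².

Pressure head at the aquifer top: ψ = h − z = 335.91 − 245.10 = 90.81 m.
P = ρgψ = 1000 × 9.81 × 90.81 = 890846 Pa ≈ 891 kPa.

P ≈ 891 kPa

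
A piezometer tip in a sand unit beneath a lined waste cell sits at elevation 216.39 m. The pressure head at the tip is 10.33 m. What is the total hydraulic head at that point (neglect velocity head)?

h = z + ψ = 216.39 + 10.33 = 226.72 m.

h ≈ 226.72 m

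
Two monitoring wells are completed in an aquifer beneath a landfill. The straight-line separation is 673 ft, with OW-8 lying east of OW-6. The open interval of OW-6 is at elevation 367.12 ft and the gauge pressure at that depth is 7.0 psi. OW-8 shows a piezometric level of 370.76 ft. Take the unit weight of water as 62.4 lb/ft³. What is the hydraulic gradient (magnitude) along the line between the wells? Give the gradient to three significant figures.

i ≈ 0.0186

Pressure head at OW-6: ψ = 144·P/γ = 144 × 7.0 / 62.4 = 16.15 ft.
Total head at OW-6: h = z + ψ = 367.12 + 16.15 = 383.27 ft.
Total head at OW-8: h = 370.76 ft (water level in the piezometer is the total head).
Head difference: h(OW-6) − h(OW-8) = 383.27 − 370.76 = 12.51 ft.
Hydraulic gradient: i = |Δh| / L = 12.51 / 673 = 0.0186.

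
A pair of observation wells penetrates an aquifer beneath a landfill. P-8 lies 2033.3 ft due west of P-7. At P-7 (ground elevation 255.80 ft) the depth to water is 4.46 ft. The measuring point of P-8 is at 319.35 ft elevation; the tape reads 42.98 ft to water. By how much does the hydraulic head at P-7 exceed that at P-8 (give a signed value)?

Δh ≈ -25.03 ft

Total head at P-7: h = 255.80 − 4.46 = 251.34 ft.
Total head at P-8: h = 319.35 − 42.98 = 276.37 ft.
Head difference: h(P-7) − h(P-8) = 251.34 − 276.37 = -25.03 ft.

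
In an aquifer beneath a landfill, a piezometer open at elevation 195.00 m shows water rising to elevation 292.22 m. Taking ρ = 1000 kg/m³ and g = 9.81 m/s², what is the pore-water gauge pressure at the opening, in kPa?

Pressure head ψ = h − z = 292.22 − 195.00 = 97.22 m.
P = ρgψ = 1000 × 9.81 × 97.22 = 953728 Pa ≈ 954 kPa.

P ≈ 954 kPa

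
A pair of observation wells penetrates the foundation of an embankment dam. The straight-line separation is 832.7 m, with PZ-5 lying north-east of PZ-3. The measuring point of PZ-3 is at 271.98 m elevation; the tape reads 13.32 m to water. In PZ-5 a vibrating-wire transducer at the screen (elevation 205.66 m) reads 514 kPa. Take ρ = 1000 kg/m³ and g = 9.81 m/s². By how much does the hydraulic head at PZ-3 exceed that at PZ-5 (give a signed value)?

Δh ≈ 0.60 m

Total head at PZ-3: h = 271.98 − 13.32 = 258.66 m.
Pressure head at PZ-5: ψ = P/(ρg) = 514×1000 / (1000 × 9.81) = 52.40 m.
Total head at PZ-5: h = z + ψ = 205.66 + 52.40 = 258.06 m.
Head difference: h(PZ-3) − h(PZ-5) = 258.66 − 258.06 = 0.60 m.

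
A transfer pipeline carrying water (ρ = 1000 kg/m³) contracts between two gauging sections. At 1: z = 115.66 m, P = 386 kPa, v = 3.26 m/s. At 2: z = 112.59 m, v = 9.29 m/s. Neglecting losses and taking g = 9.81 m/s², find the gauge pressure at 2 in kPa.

Pressure head at 1: ψ₁ = P₁/(ρg) = 386×1000 / (1000 × 9.81) = 39.35 m.
Velocity heads: v₁²/2g = 3.26²/19.62 = 0.542 m; v₂²/2g = 9.29²/19.62 = 4.399 m.
Total head H = z₁ + ψ₁ + v₁²/2g = 115.66 + 39.35 + 0.542 = 155.55 m.
ψ₂ = H − z₂ − v₂²/2g = 155.55 − 112.59 − 4.399 = 38.56 m.
P₂ = ρgψ₂ = 1000 × 9.81 × 38.56 ≈ 378 kPa.

P₂ ≈ 378 kPa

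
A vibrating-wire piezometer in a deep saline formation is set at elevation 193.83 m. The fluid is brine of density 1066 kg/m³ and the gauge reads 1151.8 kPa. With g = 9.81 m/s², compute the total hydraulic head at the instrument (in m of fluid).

ψ = P/(ρg) = 1151.8×1000 / (1066 × 9.81) = 110.14 m.
h = z + ψ = 193.83 + 110.14 = 303.97 m.

h ≈ 303.97 m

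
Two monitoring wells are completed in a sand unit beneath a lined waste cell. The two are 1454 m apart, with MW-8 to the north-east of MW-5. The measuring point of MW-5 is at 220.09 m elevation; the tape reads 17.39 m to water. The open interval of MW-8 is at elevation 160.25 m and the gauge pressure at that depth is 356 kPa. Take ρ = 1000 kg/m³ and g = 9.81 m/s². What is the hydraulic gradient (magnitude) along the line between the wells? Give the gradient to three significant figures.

Total head at MW-5: h = 220.09 − 17.39 = 202.70 m.
Pressure head at MW-8: ψ = P/(ρg) = 356×1000 / (1000 × 9.81) = 36.29 m.
Total head at MW-8: h = z + ψ = 160.25 + 36.29 = 196.54 m.
Head difference: h(MW-5) − h(MW-8) = 202.70 − 196.54 = 6.16 m.
Hydraulic gradient: i = |Δh| / L = 6.16 / 1454 = 0.00424.

i ≈ 0.00424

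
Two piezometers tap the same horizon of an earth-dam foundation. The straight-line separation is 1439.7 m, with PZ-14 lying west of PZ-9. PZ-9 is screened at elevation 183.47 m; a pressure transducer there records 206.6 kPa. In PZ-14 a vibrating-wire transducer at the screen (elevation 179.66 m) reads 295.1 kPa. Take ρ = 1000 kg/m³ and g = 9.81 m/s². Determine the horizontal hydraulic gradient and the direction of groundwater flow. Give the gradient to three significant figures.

i ≈ 0.00362; groundwater flows toward the east

Pressure head at PZ-9: ψ = P/(ρg) = 206.6×1000 / (1000 × 9.81) = 21.06 m.
Total head at PZ-9: h = z + ψ = 183.47 + 21.06 = 204.53 m.
Pressure head at PZ-14: ψ = P/(ρg) = 295.1×1000 / (1000 × 9.81) = 30.08 m.
Total head at PZ-14: h = z + ψ = 179.66 + 30.08 = 209.74 m.
Head difference: h(PZ-9) − h(PZ-14) = 204.53 − 209.74 = -5.21 m.
Hydraulic gradient: i = |Δh| / L = 5.21 / 1439.7 = 0.00362.
Flow is from higher to lower head: from PZ-14 toward PZ-9, i.e. toward the east.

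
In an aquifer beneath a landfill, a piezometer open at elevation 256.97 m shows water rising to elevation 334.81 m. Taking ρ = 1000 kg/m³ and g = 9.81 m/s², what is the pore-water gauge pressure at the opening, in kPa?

Pressure head ψ = h − z = 334.81 − 256.97 = 77.84 m.
P = ρgψ = 1000 × 9.81 × 77.84 = 763610 Pa ≈ 764 kPa.

P ≈ 764 kPa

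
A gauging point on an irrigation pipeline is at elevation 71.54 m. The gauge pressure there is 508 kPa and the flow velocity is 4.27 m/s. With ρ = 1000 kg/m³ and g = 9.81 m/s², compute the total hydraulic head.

h ≈ 124.25 m

Pressure head ψ = P/(ρg) = 508×1000 / (1000 × 9.81) = 51.78 m.
Velocity head = v²/(2g) = 4.27² / (2 × 9.81) = 0.929 m.
h = z + ψ + v²/(2g) = 71.54 + 51.78 + 0.929 = 124.25 m.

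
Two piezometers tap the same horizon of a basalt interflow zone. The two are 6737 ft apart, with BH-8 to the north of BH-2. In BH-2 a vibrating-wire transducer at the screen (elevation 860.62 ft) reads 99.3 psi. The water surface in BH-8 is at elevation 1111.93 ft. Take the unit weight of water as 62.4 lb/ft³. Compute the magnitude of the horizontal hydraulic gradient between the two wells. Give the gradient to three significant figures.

i ≈ 0.00329

Pressure head at BH-2: ψ = 144·P/γ = 144 × 99.3 / 62.4 = 229.15 ft.
Total head at BH-2: h = z + ψ = 860.62 + 229.15 = 1089.77 ft.
Total head at BH-8: h = 1111.93 ft (water level in the piezometer is the total head).
Head difference: h(BH-2) − h(BH-8) = 1089.77 − 1111.93 = -22.16 ft.
Hydraulic gradient: i = |Δh| / L = 22.16 / 6737 = 0.00329.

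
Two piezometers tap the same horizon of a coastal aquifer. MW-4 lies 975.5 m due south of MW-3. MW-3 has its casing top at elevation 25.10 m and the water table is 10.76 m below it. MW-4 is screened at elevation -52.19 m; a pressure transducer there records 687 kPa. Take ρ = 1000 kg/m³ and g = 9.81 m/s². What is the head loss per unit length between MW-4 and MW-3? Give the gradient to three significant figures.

Total head at MW-3: h = 25.10 − 10.76 = 14.34 m.
Pressure head at MW-4: ψ = P/(ρg) = 687×1000 / (1000 × 9.81) = 70.03 m.
Total head at MW-4: h = z + ψ = -52.19 + 70.03 = 17.84 m.
Head difference: h(MW-3) − h(MW-4) = 14.34 − 17.84 = -3.50 m.
Hydraulic gradient: i = |Δh| / L = 3.50 / 975.5 = 0.00359.

i ≈ 0.00359 m/m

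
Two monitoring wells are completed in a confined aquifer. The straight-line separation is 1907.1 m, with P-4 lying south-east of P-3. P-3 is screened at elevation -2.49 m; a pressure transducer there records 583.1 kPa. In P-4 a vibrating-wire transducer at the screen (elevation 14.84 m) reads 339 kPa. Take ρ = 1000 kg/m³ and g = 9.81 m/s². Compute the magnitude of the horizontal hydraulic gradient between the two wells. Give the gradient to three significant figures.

Pressure head at P-3: ψ = P/(ρg) = 583.1×1000 / (1000 × 9.81) = 59.44 m.
Total head at P-3: h = z + ψ = -2.49 + 59.44 = 56.95 m.
Pressure head at P-4: ψ = P/(ρg) = 339×1000 / (1000 × 9.81) = 34.56 m.
Total head at P-4: h = z + ψ = 14.84 + 34.56 = 49.40 m.
Head difference: h(P-3) − h(P-4) = 56.95 − 49.40 = 7.55 m.
Hydraulic gradient: i = |Δh| / L = 7.55 / 1907.1 = 0.00396.

i ≈ 0.00396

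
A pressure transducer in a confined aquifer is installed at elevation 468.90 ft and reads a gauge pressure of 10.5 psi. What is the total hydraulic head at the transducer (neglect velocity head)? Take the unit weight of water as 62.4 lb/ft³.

h ≈ 493.13 ft

ψ = 144·P/γ = 144 × 10.5 / 62.4 = 24.23 ft.
h = z + ψ = 468.90 + 24.23 = 493.13 ft.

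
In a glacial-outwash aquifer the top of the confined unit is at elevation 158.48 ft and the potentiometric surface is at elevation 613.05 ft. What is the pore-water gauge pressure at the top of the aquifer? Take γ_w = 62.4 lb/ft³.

P ≈ 197 psi

Pressure head at the aquifer top: ψ = h − z = 613.05 − 158.48 = 454.57 ft.
P = γψ/144 = 62.4 × 454.57 / 144 = 197 psi.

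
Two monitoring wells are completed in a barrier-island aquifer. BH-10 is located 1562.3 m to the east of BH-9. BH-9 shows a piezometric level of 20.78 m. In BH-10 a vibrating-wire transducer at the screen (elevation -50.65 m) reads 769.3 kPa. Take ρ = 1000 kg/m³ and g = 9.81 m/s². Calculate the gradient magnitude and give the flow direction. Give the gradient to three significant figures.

i ≈ 0.00447; groundwater flows toward the west

Total head at BH-9: h = 20.78 m (water level in the piezometer is the total head).
Pressure head at BH-10: ψ = P/(ρg) = 769.3×1000 / (1000 × 9.81) = 78.42 m.
Total head at BH-10: h = z + ψ = -50.65 + 78.42 = 27.77 m.
Head difference: h(BH-9) − h(BH-10) = 20.78 − 27.77 = -6.99 m.
Hydraulic gradient: i = |Δh| / L = 6.99 / 1562.3 = 0.00447.
Flow is from higher to lower head: from BH-10 toward BH-9, i.e. toward the west.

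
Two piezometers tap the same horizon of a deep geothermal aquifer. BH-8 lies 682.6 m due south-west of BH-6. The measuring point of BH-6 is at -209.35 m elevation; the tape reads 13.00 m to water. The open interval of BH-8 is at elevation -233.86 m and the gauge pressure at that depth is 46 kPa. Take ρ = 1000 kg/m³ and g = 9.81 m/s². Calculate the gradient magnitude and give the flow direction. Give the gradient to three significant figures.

Total head at BH-6: h = -209.35 − 13.00 = -222.35 m.
Pressure head at BH-8: ψ = P/(ρg) = 46×1000 / (1000 × 9.81) = 4.69 m.
Total head at BH-8: h = z + ψ = -233.86 + 4.69 = -229.17 m.
Head difference: h(BH-6) − h(BH-8) = -222.35 − (-229.17) = 6.82 m.
Hydraulic gradient: i = |Δh| / L = 6.82 / 682.6 = 0.00999.
Flow is from higher to lower head: from BH-6 toward BH-8, i.e. toward the south-west.

i ≈ 0.00999; groundwater flows toward the south-west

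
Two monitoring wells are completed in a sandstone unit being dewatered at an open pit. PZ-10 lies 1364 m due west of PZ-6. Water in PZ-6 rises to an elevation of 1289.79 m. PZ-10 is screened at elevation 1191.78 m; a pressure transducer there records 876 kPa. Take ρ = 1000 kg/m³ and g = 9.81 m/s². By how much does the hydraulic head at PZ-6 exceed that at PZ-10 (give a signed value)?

Total head at PZ-6: h = 1289.79 m (water level in the piezometer is the total head).
Pressure head at PZ-10: ψ = P/(ρg) = 876×1000 / (1000 × 9.81) = 89.30 m.
Total head at PZ-10: h = z + ψ = 1191.78 + 89.30 = 1281.08 m.
Head difference: h(PZ-6) − h(PZ-10) = 1289.79 − 1281.08 = 8.71 m.

Δh ≈ 8.71 m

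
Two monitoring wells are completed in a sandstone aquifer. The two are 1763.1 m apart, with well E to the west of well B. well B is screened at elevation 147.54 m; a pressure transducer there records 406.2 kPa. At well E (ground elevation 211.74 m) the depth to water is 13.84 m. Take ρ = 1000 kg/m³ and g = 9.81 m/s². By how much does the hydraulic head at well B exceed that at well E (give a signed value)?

Δh ≈ -8.95 m

Pressure head at well B: ψ = P/(ρg) = 406.2×1000 / (1000 × 9.81) = 41.41 m.
Total head at well B: h = z + ψ = 147.54 + 41.41 = 188.95 m.
Total head at well E: h = 211.74 − 13.84 = 197.90 m.
Head difference: h(well B) − h(well E) = 188.95 − 197.90 = -8.95 m.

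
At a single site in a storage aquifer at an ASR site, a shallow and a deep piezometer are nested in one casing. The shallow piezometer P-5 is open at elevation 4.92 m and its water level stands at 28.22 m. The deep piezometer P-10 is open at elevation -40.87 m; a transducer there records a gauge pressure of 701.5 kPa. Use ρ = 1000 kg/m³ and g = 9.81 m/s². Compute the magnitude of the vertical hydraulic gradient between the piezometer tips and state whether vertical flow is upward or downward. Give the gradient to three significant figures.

Total head at P-5: h = 28.22 m (water level in the standpipe).
Pressure head at P-10: ψ = P/(ρg) = 701.5×1000 / (1000 × 9.81) = 71.51 m.
Total head at P-10: h = z + ψ = -40.87 + 71.51 = 30.64 m.
Δh = h(P-5) − h(P-10) = 28.22 − 30.64 = -2.42 m.
Vertical separation Δz = 4.92 − (-40.87) = 45.79 m.
|i_v| = |Δh| / Δz = 2.42 / 45.79 = 0.0528.
Head is higher in the deep piezometer, so vertical flow is upward (discharge condition).

|i_v| ≈ 0.0528; vertical flow is upward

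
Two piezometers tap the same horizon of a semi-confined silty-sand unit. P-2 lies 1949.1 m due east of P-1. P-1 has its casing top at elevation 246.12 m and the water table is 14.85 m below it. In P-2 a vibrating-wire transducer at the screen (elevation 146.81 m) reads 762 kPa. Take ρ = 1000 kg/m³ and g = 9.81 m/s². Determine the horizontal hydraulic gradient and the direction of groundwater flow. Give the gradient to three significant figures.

Total head at P-1: h = 246.12 − 14.85 = 231.27 m.
Pressure head at P-2: ψ = P/(ρg) = 762×1000 / (1000 × 9.81) = 77.68 m.
Total head at P-2: h = z + ψ = 146.81 + 77.68 = 224.49 m.
Head difference: h(P-1) − h(P-2) = 231.27 − 224.49 = 6.78 m.
Hydraulic gradient: i = |Δh| / L = 6.78 / 1949.1 = 0.00348.
Flow is from higher to lower head: from P-1 toward P-2, i.e. toward the east.

i ≈ 0.00348; groundwater flows toward the east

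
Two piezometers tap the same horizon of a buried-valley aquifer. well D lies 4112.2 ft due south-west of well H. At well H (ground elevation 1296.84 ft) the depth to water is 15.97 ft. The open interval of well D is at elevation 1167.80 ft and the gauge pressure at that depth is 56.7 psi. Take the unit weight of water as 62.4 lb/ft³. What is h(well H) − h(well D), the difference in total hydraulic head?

Δh ≈ -17.78 ft

Total head at well H: h = 1296.84 − 15.97 = 1280.87 ft.
Pressure head at well D: ψ = 144·P/γ = 144 × 56.7 / 62.4 = 130.85 ft.
Total head at well D: h = z + ψ = 1167.80 + 130.85 = 1298.65 ft.
Head difference: h(well H) − h(well D) = 1280.87 − 1298.65 = -17.78 ft.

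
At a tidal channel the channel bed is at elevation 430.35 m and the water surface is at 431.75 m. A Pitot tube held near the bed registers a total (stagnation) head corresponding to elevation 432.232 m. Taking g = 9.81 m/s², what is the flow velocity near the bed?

Near the bed, under hydrostatic conditions, the piezometric head (z + ψ) equals the free-surface elevation, 431.75 m.
Velocity head = total − piezometric = 432.232 − 431.75 = 0.482 m.
v = √(2g·h_v) = √(2 × 9.81 × 0.482) = 3.08 m/s.

v ≈ 3.08 m/s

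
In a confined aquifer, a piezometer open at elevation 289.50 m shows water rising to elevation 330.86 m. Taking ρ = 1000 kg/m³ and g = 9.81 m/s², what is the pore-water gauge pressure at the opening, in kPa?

Pressure head ψ = h − z = 330.86 − 289.50 = 41.36 m.
P = ρgψ = 1000 × 9.81 × 41.36 = 405742 Pa ≈ 406 kPa.

P ≈ 406 kPa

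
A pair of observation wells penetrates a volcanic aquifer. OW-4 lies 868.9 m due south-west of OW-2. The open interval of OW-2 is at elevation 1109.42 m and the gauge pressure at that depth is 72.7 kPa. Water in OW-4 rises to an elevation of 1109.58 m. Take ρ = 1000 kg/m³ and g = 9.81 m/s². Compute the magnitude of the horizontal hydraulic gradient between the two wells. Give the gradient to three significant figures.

i ≈ 0.00834

Pressure head at OW-2: ψ = P/(ρg) = 72.7×1000 / (1000 × 9.81) = 7.41 m.
Total head at OW-2: h = z + ψ = 1109.42 + 7.41 = 1116.83 m.
Total head at OW-4: h = 1109.58 m (water level in the piezometer is the total head).
Head difference: h(OW-2) − h(OW-4) = 1116.83 − 1109.58 = 7.25 m.
Hydraulic gradient: i = |Δh| / L = 7.25 / 868.9 = 0.00834.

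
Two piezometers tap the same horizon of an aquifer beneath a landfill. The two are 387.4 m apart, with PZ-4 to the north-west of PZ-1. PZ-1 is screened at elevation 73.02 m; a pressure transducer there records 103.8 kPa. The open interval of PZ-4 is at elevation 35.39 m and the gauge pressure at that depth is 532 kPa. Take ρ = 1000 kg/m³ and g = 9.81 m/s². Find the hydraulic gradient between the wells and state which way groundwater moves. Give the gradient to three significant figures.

Pressure head at PZ-1: ψ = P/(ρg) = 103.8×1000 / (1000 × 9.81) = 10.58 m.
Total head at PZ-1: h = z + ψ = 73.02 + 10.58 = 83.60 m.
Pressure head at PZ-4: ψ = P/(ρg) = 532×1000 / (1000 × 9.81) = 54.23 m.
Total head at PZ-4: h = z + ψ = 35.39 + 54.23 = 89.62 m.
Head difference: h(PZ-1) − h(PZ-4) = 83.60 − 89.62 = -6.02 m.
Hydraulic gradient: i = |Δh| / L = 6.02 / 387.4 = 0.0155.
Flow is from higher to lower head: from PZ-4 toward PZ-1, i.e. toward the south-east.

i ≈ 0.0155; groundwater flows toward the south-east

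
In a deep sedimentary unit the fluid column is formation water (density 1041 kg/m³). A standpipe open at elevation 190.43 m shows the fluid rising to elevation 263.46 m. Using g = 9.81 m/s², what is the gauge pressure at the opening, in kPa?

Pressure head ψ = h − z = 263.46 − 190.43 = 73.03 m.
P = ρgψ = 1041 × 9.81 × 73.03 = 745798 Pa ≈ 746 kPa.

P ≈ 746 kPa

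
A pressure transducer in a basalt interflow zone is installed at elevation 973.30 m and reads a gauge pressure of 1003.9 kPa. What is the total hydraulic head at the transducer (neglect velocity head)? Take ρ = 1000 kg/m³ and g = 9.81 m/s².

ψ = P/(ρg) = 1003.9×1000 / (1000 × 9.81) = 102.33 m.
h = z + ψ = 973.30 + 102.33 = 1075.63 m.

h ≈ 1075.63 m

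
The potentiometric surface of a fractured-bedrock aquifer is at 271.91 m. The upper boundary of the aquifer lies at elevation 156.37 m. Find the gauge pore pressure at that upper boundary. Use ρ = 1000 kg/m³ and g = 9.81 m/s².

P ≈ 1130 kPa

Pressure head at the aquifer top: ψ = h − z = 271.91 − 156.37 = 115.54 m.
P = ρgψ = 1000 × 9.81 × 115.54 = 1133447 Pa ≈ 1130 kPa.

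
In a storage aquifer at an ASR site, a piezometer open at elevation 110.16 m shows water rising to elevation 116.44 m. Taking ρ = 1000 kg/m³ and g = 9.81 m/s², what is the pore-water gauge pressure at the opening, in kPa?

P ≈ 61.6 kPa

Pressure head ψ = h − z = 116.44 − 110.16 = 6.28 m.
P = ρgψ = 1000 × 9.81 × 6.28 = 61607 Pa ≈ 61.6 kPa.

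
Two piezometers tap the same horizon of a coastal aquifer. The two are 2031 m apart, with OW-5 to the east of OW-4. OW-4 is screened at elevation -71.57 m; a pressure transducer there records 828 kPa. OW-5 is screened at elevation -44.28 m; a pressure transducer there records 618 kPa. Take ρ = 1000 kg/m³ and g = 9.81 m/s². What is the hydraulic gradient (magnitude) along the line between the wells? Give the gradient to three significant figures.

i ≈ 0.00290

Pressure head at OW-4: ψ = P/(ρg) = 828×1000 / (1000 × 9.81) = 84.40 m.
Total head at OW-4: h = z + ψ = -71.57 + 84.40 = 12.83 m.
Pressure head at OW-5: ψ = P/(ρg) = 618×1000 / (1000 × 9.81) = 63.00 m.
Total head at OW-5: h = z + ψ = -44.28 + 63.00 = 18.72 m.
Head difference: h(OW-4) − h(OW-5) = 12.83 − 18.72 = -5.89 m.
Hydraulic gradient: i = |Δh| / L = 5.89 / 2031 = 0.00290.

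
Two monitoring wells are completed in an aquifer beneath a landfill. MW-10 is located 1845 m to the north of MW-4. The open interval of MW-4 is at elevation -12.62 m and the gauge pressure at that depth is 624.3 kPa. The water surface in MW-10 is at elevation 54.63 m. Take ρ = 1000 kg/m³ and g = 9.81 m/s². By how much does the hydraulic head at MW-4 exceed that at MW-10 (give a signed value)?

Δh ≈ -3.61 m

Pressure head at MW-4: ψ = P/(ρg) = 624.3×1000 / (1000 × 9.81) = 63.64 m.
Total head at MW-4: h = z + ψ = -12.62 + 63.64 = 51.02 m.
Total head at MW-10: h = 54.63 m (water level in the piezometer is the total head).
Head difference: h(MW-4) − h(MW-10) = 51.02 − 54.63 = -3.61 m.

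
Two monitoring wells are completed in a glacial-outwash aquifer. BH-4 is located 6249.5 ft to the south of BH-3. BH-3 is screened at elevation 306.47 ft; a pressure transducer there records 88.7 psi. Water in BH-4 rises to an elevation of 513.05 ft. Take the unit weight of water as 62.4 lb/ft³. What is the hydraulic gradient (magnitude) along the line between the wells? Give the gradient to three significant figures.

i ≈ 0.000302

Pressure head at BH-3: ψ = 144·P/γ = 144 × 88.7 / 62.4 = 204.69 ft.
Total head at BH-3: h = z + ψ = 306.47 + 204.69 = 511.16 ft.
Total head at BH-4: h = 513.05 ft (water level in the piezometer is the total head).
Head difference: h(BH-3) − h(BH-4) = 511.16 − 513.05 = -1.89 ft.
Hydraulic gradient: i = |Δh| / L = 1.89 / 6249.5 = 0.000302.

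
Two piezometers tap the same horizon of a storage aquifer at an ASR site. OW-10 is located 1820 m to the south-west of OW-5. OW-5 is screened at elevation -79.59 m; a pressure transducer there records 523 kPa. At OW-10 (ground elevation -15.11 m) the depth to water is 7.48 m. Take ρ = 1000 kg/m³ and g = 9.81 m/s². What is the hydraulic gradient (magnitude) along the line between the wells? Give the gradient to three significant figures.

i ≈ 0.00203

Pressure head at OW-5: ψ = P/(ρg) = 523×1000 / (1000 × 9.81) = 53.31 m.
Total head at OW-5: h = z + ψ = -79.59 + 53.31 = -26.28 m.
Total head at OW-10: h = -15.11 − 7.48 = -22.59 m.
Head difference: h(OW-5) − h(OW-10) = -26.28 − (-22.59) = -3.69 m.
Hydraulic gradient: i = |Δh| / L = 3.69 / 1820 = 0.00203.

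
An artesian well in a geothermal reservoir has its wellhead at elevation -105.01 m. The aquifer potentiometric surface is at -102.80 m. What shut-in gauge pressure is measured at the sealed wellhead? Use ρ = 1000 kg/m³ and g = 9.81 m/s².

P ≈ 21.7 kPa

Head above the cap: Δh = -102.80 − (-105.01) = 2.21 m.
P = ρgΔh = 1000 × 9.81 × 2.21 = 21680 Pa ≈ 21.7 kPa.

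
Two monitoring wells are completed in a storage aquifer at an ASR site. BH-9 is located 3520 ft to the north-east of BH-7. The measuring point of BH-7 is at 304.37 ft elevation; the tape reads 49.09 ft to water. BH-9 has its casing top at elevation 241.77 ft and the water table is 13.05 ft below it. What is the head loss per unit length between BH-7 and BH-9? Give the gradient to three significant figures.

Total head at BH-7: h = 304.37 − 49.09 = 255.28 ft.
Total head at BH-9: h = 241.77 − 13.05 = 228.72 ft.
Head difference: h(BH-7) − h(BH-9) = 255.28 − 228.72 = 26.56 ft.
Hydraulic gradient: i = |Δh| / L = 26.56 / 3520 = 0.00755.

i ≈ 0.00755 ft/ft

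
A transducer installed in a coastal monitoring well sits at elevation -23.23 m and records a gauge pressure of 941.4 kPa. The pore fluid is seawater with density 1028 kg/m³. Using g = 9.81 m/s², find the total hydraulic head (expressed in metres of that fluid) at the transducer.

ψ = P/(ρg) = 941.4×1000 / (1028 × 9.81) = 93.35 m.
h = z + ψ = -23.23 + 93.35 = 70.12 m.

h ≈ 70.12 m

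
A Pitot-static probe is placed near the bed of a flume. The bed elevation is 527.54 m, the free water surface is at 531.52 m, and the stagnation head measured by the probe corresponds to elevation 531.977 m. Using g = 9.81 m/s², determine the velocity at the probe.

v ≈ 2.99 m/s

Near the bed, under hydrostatic conditions, the piezometric head (z + ψ) equals the free-surface elevation, 531.52 m.
Velocity head = total − piezometric = 531.977 − 531.52 = 0.457 m.
v = √(2g·h_v) = √(2 × 9.81 × 0.457) = 2.99 m/s.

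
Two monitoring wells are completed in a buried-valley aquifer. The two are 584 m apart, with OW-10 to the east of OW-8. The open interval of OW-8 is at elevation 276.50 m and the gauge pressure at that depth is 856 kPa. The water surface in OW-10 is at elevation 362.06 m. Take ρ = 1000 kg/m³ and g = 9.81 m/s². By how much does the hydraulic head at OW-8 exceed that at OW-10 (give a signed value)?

Pressure head at OW-8: ψ = P/(ρg) = 856×1000 / (1000 × 9.81) = 87.26 m.
Total head at OW-8: h = z + ψ = 276.50 + 87.26 = 363.76 m.
Total head at OW-10: h = 362.06 m (water level in the piezometer is the total head).
Head difference: h(OW-8) − h(OW-10) = 363.76 − 362.06 = 1.70 m.

Δh ≈ 1.70 m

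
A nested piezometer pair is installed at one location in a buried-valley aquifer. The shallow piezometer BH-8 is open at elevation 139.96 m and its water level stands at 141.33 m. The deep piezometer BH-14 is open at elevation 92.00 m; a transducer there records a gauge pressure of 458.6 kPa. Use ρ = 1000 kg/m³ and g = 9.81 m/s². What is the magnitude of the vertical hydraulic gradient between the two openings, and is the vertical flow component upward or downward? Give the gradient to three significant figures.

|i_v| ≈ 0.0538; vertical flow is downward

Total head at BH-8: h = 141.33 m (water level in the standpipe).
Pressure head at BH-14: ψ = P/(ρg) = 458.6×1000 / (1000 × 9.81) = 46.75 m.
Total head at BH-14: h = z + ψ = 92.00 + 46.75 = 138.75 m.
Δh = h(BH-8) − h(BH-14) = 141.33 − 138.75 = 2.58 m.
Vertical separation Δz = 139.96 − 92.00 = 47.96 m.
|i_v| = |Δh| / Δz = 2.58 / 47.96 = 0.0538.
Head is higher in the shallow piezometer, so vertical flow is downward (recharge condition).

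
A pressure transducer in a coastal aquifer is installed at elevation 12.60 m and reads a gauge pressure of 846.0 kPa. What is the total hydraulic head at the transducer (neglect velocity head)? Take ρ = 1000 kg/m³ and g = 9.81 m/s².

ψ = P/(ρg) = 846.0×1000 / (1000 × 9.81) = 86.24 m.
h = z + ψ = 12.60 + 86.24 = 98.84 m.

h ≈ 98.84 m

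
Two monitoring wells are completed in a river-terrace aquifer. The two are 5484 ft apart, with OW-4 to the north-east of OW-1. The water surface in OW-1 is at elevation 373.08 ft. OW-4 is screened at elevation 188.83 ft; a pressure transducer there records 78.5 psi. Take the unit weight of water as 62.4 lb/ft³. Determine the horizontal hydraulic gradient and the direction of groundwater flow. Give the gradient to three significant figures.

i ≈ 0.000565; groundwater flows toward the north-east

Total head at OW-1: h = 373.08 ft (water level in the piezometer is the total head).
Pressure head at OW-4: ψ = 144·P/γ = 144 × 78.5 / 62.4 = 181.15 ft.
Total head at OW-4: h = z + ψ = 188.83 + 181.15 = 369.98 ft.
Head difference: h(OW-1) − h(OW-4) = 373.08 − 369.98 = 3.10 ft.
Hydraulic gradient: i = |Δh| / L = 3.10 / 5484 = 0.000565.
Flow is from higher to lower head: from OW-1 toward OW-4, i.e. toward the north-east.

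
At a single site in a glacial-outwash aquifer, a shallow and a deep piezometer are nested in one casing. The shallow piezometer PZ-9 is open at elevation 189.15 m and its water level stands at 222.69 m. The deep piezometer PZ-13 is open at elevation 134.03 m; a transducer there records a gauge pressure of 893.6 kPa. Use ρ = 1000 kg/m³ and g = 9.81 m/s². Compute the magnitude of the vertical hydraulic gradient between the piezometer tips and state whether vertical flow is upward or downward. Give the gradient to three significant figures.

|i_v| ≈ 0.0441; vertical flow is upward

Total head at PZ-9: h = 222.69 m (water level in the standpipe).
Pressure head at PZ-13: ψ = P/(ρg) = 893.6×1000 / (1000 × 9.81) = 91.09 m.
Total head at PZ-13: h = z + ψ = 134.03 + 91.09 = 225.12 m.
Δh = h(PZ-9) − h(PZ-13) = 222.69 − 225.12 = -2.43 m.
Vertical separation Δz = 189.15 − 134.03 = 55.12 m.
|i_v| = |Δh| / Δz = 2.43 / 55.12 = 0.0441.
Head is higher in the deep piezometer, so vertical flow is upward (discharge condition).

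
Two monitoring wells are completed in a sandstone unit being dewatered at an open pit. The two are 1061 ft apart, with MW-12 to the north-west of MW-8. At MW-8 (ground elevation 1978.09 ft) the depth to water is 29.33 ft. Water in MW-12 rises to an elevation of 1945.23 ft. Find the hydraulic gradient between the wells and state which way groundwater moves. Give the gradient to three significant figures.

i ≈ 0.00333; groundwater flows toward the north-west

Total head at MW-8: h = 1978.09 − 29.33 = 1948.76 ft.
Total head at MW-12: h = 1945.23 ft (water level in the piezometer is the total head).
Head difference: h(MW-8) − h(MW-12) = 1948.76 − 1945.23 = 3.53 ft.
Hydraulic gradient: i = |Δh| / L = 3.53 / 1061 = 0.00333.
Flow is from higher to lower head: from MW-8 toward MW-12, i.e. toward the north-west.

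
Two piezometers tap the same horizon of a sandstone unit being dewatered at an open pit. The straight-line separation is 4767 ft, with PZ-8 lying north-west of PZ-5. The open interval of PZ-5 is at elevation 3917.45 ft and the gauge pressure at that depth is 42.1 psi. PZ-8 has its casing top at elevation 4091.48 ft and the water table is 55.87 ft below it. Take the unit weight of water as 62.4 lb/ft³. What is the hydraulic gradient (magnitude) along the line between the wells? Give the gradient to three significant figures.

i ≈ 0.00441

Pressure head at PZ-5: ψ = 144·P/γ = 144 × 42.1 / 62.4 = 97.15 ft.
Total head at PZ-5: h = z + ψ = 3917.45 + 97.15 = 4014.60 ft.
Total head at PZ-8: h = 4091.48 − 55.87 = 4035.61 ft.
Head difference: h(PZ-5) − h(PZ-8) = 4014.60 − 4035.61 = -21.01 ft.
Hydraulic gradient: i = |Δh| / L = 21.01 / 4767 = 0.00441.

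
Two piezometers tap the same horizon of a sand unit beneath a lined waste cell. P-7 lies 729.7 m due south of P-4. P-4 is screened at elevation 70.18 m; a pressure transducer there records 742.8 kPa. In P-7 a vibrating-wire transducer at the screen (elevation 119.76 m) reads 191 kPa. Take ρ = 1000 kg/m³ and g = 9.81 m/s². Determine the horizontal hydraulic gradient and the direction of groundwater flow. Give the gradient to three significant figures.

i ≈ 0.00914; groundwater flows toward the south

Pressure head at P-4: ψ = P/(ρg) = 742.8×1000 / (1000 × 9.81) = 75.72 m.
Total head at P-4: h = z + ψ = 70.18 + 75.72 = 145.90 m.
Pressure head at P-7: ψ = P/(ρg) = 191×1000 / (1000 × 9.81) = 19.47 m.
Total head at P-7: h = z + ψ = 119.76 + 19.47 = 139.23 m.
Head difference: h(P-4) − h(P-7) = 145.90 − 139.23 = 6.67 m.
Hydraulic gradient: i = |Δh| / L = 6.67 / 729.7 = 0.00914.
Flow is from higher to lower head: from P-4 toward P-7, i.e. toward the south.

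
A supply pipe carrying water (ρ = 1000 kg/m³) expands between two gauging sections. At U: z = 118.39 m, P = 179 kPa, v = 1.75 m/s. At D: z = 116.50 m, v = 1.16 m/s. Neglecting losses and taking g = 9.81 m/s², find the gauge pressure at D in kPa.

Pressure head at U: ψ₁ = P₁/(ρg) = 179×1000 / (1000 × 9.81) = 18.25 m.
Velocity heads: v₁²/2g = 1.75²/19.62 = 0.156 m; v₂²/2g = 1.16²/19.62 = 0.069 m.
Total head H = z₁ + ψ₁ + v₁²/2g = 118.39 + 18.25 + 0.156 = 136.80 m.
ψ₂ = H − z₂ − v₂²/2g = 136.80 − 116.50 − 0.069 = 20.23 m.
P₂ = ρgψ₂ = 1000 × 9.81 × 20.23 ≈ 198 kPa.

P₂ ≈ 198 kPa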